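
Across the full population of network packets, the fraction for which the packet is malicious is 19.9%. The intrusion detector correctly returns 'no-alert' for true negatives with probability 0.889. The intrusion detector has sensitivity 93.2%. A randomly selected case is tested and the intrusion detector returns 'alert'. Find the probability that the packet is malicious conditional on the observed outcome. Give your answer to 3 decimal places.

P(H | E) ≈ 0.676

Let H be the event that the packet is malicious. P(H) = 0.199, so P(¬H) = 0.801. With E the 'alert' result, P(E|H) = 0.932 and P(E|¬H) = 0.111.
P(E) = 0.932·0.199 + 0.111·0.801 = 0.18547 + 0.088911 = 0.27438.
By Bayes' theorem, P(H|E) = 0.18547 / 0.27438 = 0.676.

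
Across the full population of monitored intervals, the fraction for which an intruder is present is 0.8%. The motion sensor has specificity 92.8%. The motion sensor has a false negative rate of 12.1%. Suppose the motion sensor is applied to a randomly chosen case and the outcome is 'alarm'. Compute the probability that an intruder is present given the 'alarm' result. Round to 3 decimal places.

P(H | E) ≈ 0.090

Let H be the event that an intruder is present. P(H) = 0.008, so P(¬H) = 0.992. With E the 'alarm' result, P(E|H) = 0.879 and P(E|¬H) = 0.072.
P(E) = 0.879·0.008 + 0.072·0.992 = 0.0070320 + 0.071424 = 0.078456.
By Bayes' theorem, P(H|E) = 0.0070320 / 0.078456 = 0.090.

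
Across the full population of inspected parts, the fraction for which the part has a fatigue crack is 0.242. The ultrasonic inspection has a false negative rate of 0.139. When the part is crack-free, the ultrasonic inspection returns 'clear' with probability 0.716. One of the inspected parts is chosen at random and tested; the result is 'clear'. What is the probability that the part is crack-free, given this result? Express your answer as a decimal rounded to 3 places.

Write H for 'the part has a fatigue crack'. Prior odds H:¬H = 0.242/0.758 = 0.31926. For the 'clear' outcome, the likelihood ratio is 0.139/0.716 = 0.19413.
Posterior odds = 0.31926 × 0.19413 = 0.061979, so P(H|E) = 0.061979/(1+0.061979) = 0.058. Then P(¬H|E) = 1 − 0.058 = 0.942.

P(¬H | E) ≈ 0.942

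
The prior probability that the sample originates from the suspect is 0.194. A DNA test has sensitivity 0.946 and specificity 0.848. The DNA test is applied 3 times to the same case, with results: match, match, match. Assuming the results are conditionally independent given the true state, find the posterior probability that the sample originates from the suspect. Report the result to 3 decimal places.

Posterior P(H) ≈ 0.983

With H the event that the sample originates from the suspect, the joint likelihood of the observed sequence is P(data|H) = 0.946·0.946·0.946 = 0.84659 and P(data|¬H) = 0.152·0.152·0.152 = 0.0035118.
Bayes: P(H|data) = 0.194·0.84659 / (0.194·0.84659 + 0.806·0.0035118) = 0.16424/0.16707 = 0.9831.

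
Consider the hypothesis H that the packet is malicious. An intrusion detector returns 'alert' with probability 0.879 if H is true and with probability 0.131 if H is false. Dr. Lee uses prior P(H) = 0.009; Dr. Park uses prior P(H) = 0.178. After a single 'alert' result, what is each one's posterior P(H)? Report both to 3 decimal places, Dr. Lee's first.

Dr. Lee: 0.057; Dr. Park: 0.592

P('+'|H) = 0.879, P('+'|¬H) = 0.131.
Dr. Lee: numerator 0.879·0.009 = 0.0079110; evidence = 0.0079110+0.131·0.991 = 0.13773; posterior = 0.057.
Dr. Park: numerator 0.879·0.178 = 0.15646; evidence = 0.15646+0.131·0.822 = 0.26414; posterior = 0.592.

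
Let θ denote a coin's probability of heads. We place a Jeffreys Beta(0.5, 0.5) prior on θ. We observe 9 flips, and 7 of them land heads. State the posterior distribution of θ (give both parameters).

Posterior: Beta(7.5, 2.5)

Observing 7 successes and 2 failures updates Beta(0.5, 0.5) by adding the success and failure counts to the two shape parameters: α = 0.5+7 = 7.5, β = 0.5+2 = 2.5.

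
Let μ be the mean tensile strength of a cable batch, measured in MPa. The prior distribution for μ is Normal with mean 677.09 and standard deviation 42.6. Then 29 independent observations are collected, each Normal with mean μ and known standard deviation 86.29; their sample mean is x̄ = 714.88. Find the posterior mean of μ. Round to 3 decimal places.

Posterior mean ≈ 710.196

Prior precision 1/τ₀² = 1/42.6² = 0.00055104; data precision n/σ² = 29/86.29² = 0.00389473.
Posterior precision = 0.00055104 + 0.00389473 = 0.00444576.
Posterior mean = (0.00055104·677.09 + 0.00389473·714.88) / 0.00444576 = 710.196.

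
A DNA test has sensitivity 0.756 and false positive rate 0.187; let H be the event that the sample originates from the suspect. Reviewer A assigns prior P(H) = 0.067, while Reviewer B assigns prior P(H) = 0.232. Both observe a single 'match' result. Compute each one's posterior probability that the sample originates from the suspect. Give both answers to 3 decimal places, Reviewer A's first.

Reviewer A: 0.225; Reviewer B: 0.550

The likelihood ratio for a 'match' result is 0.756/0.187 = 4.0428.
Reviewer A: prior odds 0.067/0.933 = 0.071811; posterior odds 0.29032; posterior probability 0.225.
Reviewer B: prior odds 0.232/0.768 = 0.30208; posterior odds 1.2213; posterior probability 0.550.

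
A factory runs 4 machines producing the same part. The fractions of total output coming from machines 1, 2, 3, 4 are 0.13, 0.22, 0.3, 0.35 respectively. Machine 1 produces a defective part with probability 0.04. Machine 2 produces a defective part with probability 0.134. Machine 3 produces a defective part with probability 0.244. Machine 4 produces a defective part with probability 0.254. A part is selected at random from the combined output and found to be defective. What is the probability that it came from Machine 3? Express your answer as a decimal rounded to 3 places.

Posterior probability ≈ 0.372

Tabulate prior·likelihood by source: [1] prior 0.13, lik 0.04, product 0.005200; [2] prior 0.22, lik 0.134, product 0.02948; [3] prior 0.3, lik 0.244, product 0.07320; [4] prior 0.35, lik 0.254, product 0.08890.
Normalizing constant = 0.19678; the posterior for Machine 3 is its product over the sum, 0.07320/0.19678 = 0.372.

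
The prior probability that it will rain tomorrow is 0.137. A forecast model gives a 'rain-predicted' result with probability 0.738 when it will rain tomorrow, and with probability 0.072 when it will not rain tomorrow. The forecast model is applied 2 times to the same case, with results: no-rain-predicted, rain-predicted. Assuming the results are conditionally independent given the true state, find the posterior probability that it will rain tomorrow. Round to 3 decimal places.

Let H be the event that it will rain tomorrow; start with P(H) = 0.137. P('rain-predicted'|H) = 0.738, P('rain-predicted'|¬H) = 0.072.
Update on result 1 ('no-rain-predicted'): P(H) ← 0.262·0.1370 / (0.262·0.1370 + 0.928·0.8630) = 0.035894/0.83676 = 0.0429.
Update on result 2 ('rain-predicted'): P(H) ← 0.738·0.0429 / (0.738·0.0429 + 0.072·0.9571) = 0.031658/0.10057 = 0.3148.

Posterior P(H) ≈ 0.315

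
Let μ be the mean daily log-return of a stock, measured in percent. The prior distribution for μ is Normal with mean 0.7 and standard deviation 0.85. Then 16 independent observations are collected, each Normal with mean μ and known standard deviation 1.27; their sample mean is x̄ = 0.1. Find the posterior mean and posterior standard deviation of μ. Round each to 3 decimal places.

With known σ, the Normal prior is conjugate. Weight on the data is w = (n/σ²)/(n/σ² + 1/τ₀²) = 9.92002/(9.92002+1.38408) = 0.87756.
Posterior mean = w·x̄ + (1−w)·μ₀ = 0.87756·0.1 + 0.12244·0.7 = 0.173. Posterior variance = 1/(9.92002+1.38408) = 0.0884635, so SD = 0.297.

Posterior mean ≈ 0.173; posterior SD ≈ 0.297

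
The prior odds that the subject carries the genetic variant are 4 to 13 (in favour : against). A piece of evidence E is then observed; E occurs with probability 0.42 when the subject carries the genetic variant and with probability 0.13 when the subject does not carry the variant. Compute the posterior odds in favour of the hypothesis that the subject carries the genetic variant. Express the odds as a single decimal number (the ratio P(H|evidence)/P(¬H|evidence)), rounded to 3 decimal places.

Posterior odds ≈ 0.994

Prior odds = 4/13 = 0.30769. In log-odds, ln(0.30769) = -1.1787.
Add log likelihood ratio: ln(3.2308) = 1.1727.
Posterior log-odds = -0.0059347, so posterior odds = exp(-0.0059347) = 0.99408.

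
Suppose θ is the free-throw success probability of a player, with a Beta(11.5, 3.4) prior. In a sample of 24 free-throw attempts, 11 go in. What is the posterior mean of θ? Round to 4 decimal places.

Posterior mean ≈ 0.5784

The binomial likelihood is conjugate to the Beta prior: with 11 successes and 13 failures, the posterior is Beta(11.5+11, 3.4+13) = Beta(22.5, 16.4).
E[θ | data] = 22.5/(22.5+16.4) = 0.5784.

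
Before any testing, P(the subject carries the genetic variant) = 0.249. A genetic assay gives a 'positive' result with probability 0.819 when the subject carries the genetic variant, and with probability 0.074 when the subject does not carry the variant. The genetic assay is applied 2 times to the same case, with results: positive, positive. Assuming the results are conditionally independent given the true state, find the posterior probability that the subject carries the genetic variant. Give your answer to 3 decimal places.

Posterior P(H) ≈ 0.976

With H the event that the subject carries the genetic variant, the joint likelihood of the observed sequence is P(data|H) = 0.819·0.819 = 0.67076 and P(data|¬H) = 0.074·0.074 = 0.0054760.
Bayes: P(H|data) = 0.249·0.67076 / (0.249·0.67076 + 0.751·0.0054760) = 0.16702/0.17113 = 0.9760.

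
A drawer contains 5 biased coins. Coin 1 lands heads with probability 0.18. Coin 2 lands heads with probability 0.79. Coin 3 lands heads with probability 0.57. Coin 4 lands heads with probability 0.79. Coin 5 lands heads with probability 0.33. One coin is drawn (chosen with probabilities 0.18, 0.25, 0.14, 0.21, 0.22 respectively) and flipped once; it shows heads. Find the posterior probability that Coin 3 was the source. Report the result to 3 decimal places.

Posterior probability ≈ 0.146

Tabulate prior·likelihood by source: [1] prior 0.18, lik 0.18, product 0.03240; [2] prior 0.25, lik 0.79, product 0.1975; [3] prior 0.14, lik 0.57, product 0.07980; [4] prior 0.21, lik 0.79, product 0.1659; [5] prior 0.22, lik 0.33, product 0.07260.
Normalizing constant = 0.54820; the posterior for Coin 3 is its product over the sum, 0.07980/0.54820 = 0.146.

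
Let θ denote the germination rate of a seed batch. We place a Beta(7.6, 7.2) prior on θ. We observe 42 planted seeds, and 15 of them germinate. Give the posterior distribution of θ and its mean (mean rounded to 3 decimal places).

Observing 15 successes and 27 failures updates Beta(7.6, 7.2) by adding the success and failure counts to the two shape parameters: α = 7.6+15 = 22.6, β = 7.2+27 = 34.2.
E[θ | data] = 22.6/(22.6+34.2) = 0.398.

Posterior: Beta(22.6, 34.2); mean ≈ 0.398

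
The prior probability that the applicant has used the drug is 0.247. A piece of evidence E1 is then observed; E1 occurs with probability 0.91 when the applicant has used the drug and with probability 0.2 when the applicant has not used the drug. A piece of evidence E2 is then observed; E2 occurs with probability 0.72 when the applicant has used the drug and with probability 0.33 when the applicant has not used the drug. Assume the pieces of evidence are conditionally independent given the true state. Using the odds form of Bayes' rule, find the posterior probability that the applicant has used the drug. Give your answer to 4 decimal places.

Prior odds = 0.247/(1−0.247) = 0.32802.
Likelihood ratio for E1 = 0.91/0.2 = 4.5500.
Likelihood ratio for E2 = 0.72/0.33 = 2.1818.
Posterior odds = prior odds × LR₁ × LR₂ = 3.2564.
Posterior probability = odds/(1+odds) = 3.2564/4.2564 = 0.7651.

Posterior probability ≈ 0.7651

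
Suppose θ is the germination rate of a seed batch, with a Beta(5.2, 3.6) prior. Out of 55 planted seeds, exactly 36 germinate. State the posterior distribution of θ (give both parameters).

The binomial likelihood is conjugate to the Beta prior: with 36 successes and 19 failures, the posterior is Beta(5.2+36, 3.6+19) = Beta(41.2, 22.6).

Posterior: Beta(41.2, 22.6)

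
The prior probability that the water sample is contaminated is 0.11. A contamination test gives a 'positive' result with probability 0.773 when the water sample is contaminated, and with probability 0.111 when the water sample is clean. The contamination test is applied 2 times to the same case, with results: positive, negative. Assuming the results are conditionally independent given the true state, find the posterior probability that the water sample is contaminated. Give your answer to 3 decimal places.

Posterior P(H) ≈ 0.180

With H the event that the water sample is contaminated, the joint likelihood of the observed sequence is P(data|H) = 0.773·0.227 = 0.17547 and P(data|¬H) = 0.111·0.889 = 0.098679.
Bayes: P(H|data) = 0.11·0.17547 / (0.11·0.17547 + 0.89·0.098679) = 0.019302/0.10713 = 0.1802.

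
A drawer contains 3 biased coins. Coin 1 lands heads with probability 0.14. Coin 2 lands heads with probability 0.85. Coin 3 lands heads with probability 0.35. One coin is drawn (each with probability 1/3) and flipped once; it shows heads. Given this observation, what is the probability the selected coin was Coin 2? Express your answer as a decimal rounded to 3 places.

Tabulate prior·likelihood by source: [1] prior 0.333333, lik 0.14, product 0.04667; [2] prior 0.333333, lik 0.85, product 0.2833; [3] prior 0.333333, lik 0.35, product 0.1167.
Normalizing constant = 0.44667; the posterior for Coin 2 is its product over the sum, 0.2833/0.44667 = 0.634.

Posterior probability ≈ 0.634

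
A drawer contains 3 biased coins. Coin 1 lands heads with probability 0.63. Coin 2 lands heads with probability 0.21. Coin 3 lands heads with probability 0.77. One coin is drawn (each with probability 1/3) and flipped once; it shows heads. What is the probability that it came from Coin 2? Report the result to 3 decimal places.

Posterior probability ≈ 0.130

P(heads|C1) = 0.63; P(heads|C2) = 0.21; P(heads|C3) = 0.77.
Prior × likelihood for each source: 0.333333·0.63=0.2100, 0.333333·0.21=0.07000, 0.333333·0.77=0.2567. Summing gives P(heads) = 0.53667.
P(Coin 2 | heads) = 0.07000 / 0.53667 = 0.130.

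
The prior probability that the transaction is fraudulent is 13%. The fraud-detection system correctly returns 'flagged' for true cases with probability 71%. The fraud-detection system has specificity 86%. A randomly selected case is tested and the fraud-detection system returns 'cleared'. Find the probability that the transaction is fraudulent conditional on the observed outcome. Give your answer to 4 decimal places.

P(H | E) ≈ 0.0480

Write H for 'the transaction is fraudulent'. Prior odds H:¬H = 0.13/0.87 = 0.14943. For the 'cleared' outcome, the likelihood ratio is 0.29/0.86 = 0.33721.
Posterior odds = 0.14943 × 0.33721 = 0.050388, so P(H|E) = 0.050388/(1+0.050388) = 0.0480.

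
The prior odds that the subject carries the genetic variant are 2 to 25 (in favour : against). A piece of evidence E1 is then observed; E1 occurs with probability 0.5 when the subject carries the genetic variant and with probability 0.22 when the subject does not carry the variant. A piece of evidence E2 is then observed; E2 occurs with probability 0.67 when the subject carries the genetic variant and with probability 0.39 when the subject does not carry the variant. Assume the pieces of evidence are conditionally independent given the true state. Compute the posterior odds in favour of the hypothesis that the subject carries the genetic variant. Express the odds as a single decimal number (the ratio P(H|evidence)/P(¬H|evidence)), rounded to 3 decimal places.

Posterior odds ≈ 0.312

Prior odds = 2/25 = 0.080000. In log-odds, ln(0.080000) = -2.5257.
Add log likelihood ratios: ln(2.2727) + ln(1.7179) = 1.3621.
Posterior log-odds = -1.1636, so posterior odds = exp(-1.1636) = 0.31235.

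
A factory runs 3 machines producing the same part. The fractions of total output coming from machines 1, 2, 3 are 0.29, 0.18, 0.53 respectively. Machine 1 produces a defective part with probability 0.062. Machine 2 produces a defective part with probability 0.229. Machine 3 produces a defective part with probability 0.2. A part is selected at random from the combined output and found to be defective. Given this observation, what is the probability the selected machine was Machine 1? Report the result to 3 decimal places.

Posterior probability ≈ 0.109

Tabulate prior·likelihood by source: [1] prior 0.29, lik 0.062, product 0.01798; [2] prior 0.18, lik 0.229, product 0.04122; [3] prior 0.53, lik 0.2, product 0.1060.
Normalizing constant = 0.16520; the posterior for Machine 1 is its product over the sum, 0.01798/0.16520 = 0.109.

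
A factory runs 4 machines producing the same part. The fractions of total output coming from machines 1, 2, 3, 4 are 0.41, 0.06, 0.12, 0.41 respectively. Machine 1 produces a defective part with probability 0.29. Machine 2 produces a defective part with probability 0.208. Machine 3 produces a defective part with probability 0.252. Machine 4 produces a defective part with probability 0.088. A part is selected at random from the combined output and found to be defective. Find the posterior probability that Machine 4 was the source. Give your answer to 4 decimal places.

Posterior probability ≈ 0.1825

P(defective|M1) = 0.29; P(defective|M2) = 0.208; P(defective|M3) = 0.252; P(defective|M4) = 0.088.
Prior × likelihood for each source: 0.41·0.29=0.1189, 0.06·0.208=0.01248, 0.12·0.252=0.03024, 0.41·0.088=0.03608. Summing gives P(defective) = 0.19770.
P(Machine 4 | defective) = 0.03608 / 0.19770 = 0.1825.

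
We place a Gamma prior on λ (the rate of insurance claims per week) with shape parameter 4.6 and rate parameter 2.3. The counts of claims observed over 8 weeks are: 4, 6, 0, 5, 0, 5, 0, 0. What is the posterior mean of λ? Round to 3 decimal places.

Total count ∑xᵢ = 20 over n = 8 weeks.
Gamma is conjugate to the Poisson likelihood: posterior is Gamma(shape = 4.6+20 = 24.6, rate = 2.3+8 = 10.3).
Posterior mean = shape/rate = 24.6/10.3 = 2.388.

Posterior mean ≈ 2.388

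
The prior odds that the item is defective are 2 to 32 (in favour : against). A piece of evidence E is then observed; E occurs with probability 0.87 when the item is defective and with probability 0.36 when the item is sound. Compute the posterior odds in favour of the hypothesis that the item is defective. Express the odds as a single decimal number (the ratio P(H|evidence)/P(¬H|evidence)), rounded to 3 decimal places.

Posterior odds ≈ 0.151

Prior odds = 2/32 = 0.062500. In log-odds, ln(0.062500) = -2.7726.
Add log likelihood ratio: ln(2.4167) = 0.88239.
Posterior log-odds = -1.8902, so posterior odds = exp(-1.8902) = 0.15104.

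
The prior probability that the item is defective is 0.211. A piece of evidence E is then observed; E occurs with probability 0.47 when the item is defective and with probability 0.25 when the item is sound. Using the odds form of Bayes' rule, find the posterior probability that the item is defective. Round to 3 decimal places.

Prior odds = 0.211/(1−0.211) = 0.26743.
Likelihood ratio for E = 0.47/0.25 = 1.8800.
Posterior odds = prior odds × LR = 0.50276.
Posterior probability = odds/(1+odds) = 0.50276/1.5028 = 0.335.

Posterior probability ≈ 0.335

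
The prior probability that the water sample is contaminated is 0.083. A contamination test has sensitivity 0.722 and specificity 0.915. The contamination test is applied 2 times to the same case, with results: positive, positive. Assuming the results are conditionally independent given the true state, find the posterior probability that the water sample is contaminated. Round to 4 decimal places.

Let H be the event that the water sample is contaminated; start with P(H) = 0.083. P('positive'|H) = 0.722, P('positive'|¬H) = 0.085.
Update on result 1 ('positive'): P(H) ← 0.722·0.0830 / (0.722·0.0830 + 0.085·0.9170) = 0.059926/0.13787 = 0.4347.
Update on result 2 ('positive'): P(H) ← 0.722·0.4347 / (0.722·0.4347 + 0.085·0.5653) = 0.31382/0.36187 = 0.8672.

Posterior P(H) ≈ 0.8672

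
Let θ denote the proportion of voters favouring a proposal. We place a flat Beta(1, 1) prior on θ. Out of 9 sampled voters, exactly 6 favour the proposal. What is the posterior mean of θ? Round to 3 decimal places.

Posterior mean ≈ 0.636

Observing 6 successes and 3 failures updates Beta(1, 1) by adding the success and failure counts to the two shape parameters: α = 1+6 = 7, β = 1+3 = 4.
E[θ | data] = 7/(7+4) = 0.636.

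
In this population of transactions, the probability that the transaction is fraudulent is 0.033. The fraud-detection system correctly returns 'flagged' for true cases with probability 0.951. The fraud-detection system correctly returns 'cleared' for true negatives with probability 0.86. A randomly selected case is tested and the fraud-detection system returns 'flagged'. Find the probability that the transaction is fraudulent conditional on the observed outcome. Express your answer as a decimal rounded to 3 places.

Let H be the event that the transaction is fraudulent. P(H) = 0.033, so P(¬H) = 0.967. With E the 'flagged' result, P(E|H) = 0.951 and P(E|¬H) = 0.14.
P(E) = 0.951·0.033 + 0.14·0.967 = 0.031383 + 0.13538 = 0.16676.
By Bayes' theorem, P(H|E) = 0.031383 / 0.16676 = 0.188.

P(H | E) ≈ 0.188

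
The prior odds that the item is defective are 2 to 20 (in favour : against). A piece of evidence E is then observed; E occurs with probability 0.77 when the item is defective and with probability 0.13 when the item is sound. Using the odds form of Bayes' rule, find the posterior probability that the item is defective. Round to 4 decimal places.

Posterior probability ≈ 0.3720

Prior odds = 2/20 = 0.10000. In log-odds, ln(0.10000) = -2.3026.
Add log likelihood ratio: ln(5.9231) = 1.7789.
Posterior log-odds = -0.52373, so posterior odds = exp(-0.52373) = 0.59231. Converting, P(H|E) = 0.59231/1.5923 = 0.3720.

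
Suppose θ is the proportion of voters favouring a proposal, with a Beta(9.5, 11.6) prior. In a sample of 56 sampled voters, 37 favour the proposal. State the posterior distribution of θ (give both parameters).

Posterior: Beta(46.5, 30.6)

Observing 37 successes and 19 failures updates Beta(9.5, 11.6) by adding the success and failure counts to the two shape parameters: α = 9.5+37 = 46.5, β = 11.6+19 = 30.6.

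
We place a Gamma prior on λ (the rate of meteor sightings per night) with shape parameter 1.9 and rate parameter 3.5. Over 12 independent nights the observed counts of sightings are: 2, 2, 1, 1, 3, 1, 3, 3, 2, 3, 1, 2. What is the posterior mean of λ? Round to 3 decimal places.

Total count ∑xᵢ = 24 over n = 12 nights.
Gamma is conjugate to the Poisson likelihood: posterior is Gamma(shape = 1.9+24 = 25.9, rate = 3.5+12 = 15.5).
E[λ | data] = 25.9/15.5 = 1.671.

Posterior mean ≈ 1.671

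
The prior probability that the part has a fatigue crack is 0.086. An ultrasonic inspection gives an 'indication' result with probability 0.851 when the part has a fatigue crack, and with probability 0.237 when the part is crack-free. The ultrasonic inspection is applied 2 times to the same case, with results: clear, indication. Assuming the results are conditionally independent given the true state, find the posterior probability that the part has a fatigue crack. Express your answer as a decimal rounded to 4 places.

Let H be the event that the part has a fatigue crack; start with P(H) = 0.086. P('indication'|H) = 0.851, P('indication'|¬H) = 0.237.
Update on result 1 ('clear'): P(H) ← 0.149·0.0860 / (0.149·0.0860 + 0.763·0.9140) = 0.012814/0.71020 = 0.0180.
Update on result 2 ('indication'): P(H) ← 0.851·0.0180 / (0.851·0.0180 + 0.237·0.9820) = 0.015355/0.24808 = 0.0619.

Posterior P(H) ≈ 0.0619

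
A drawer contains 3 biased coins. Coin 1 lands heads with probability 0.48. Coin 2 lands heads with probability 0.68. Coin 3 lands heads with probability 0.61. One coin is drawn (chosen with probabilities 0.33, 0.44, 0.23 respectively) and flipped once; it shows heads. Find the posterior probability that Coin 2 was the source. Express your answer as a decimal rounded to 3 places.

Posterior probability ≈ 0.500

Tabulate prior·likelihood by source: [1] prior 0.33, lik 0.48, product 0.1584; [2] prior 0.44, lik 0.68, product 0.2992; [3] prior 0.23, lik 0.61, product 0.1403.
Normalizing constant = 0.59790; the posterior for Coin 2 is its product over the sum, 0.2992/0.59790 = 0.500.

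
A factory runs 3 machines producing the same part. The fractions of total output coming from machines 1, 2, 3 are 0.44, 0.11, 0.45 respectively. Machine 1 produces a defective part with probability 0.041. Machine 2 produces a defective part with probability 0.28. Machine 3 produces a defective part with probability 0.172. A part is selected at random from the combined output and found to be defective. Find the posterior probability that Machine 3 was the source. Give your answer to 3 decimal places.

Posterior probability ≈ 0.613

P(defective|M1) = 0.041; P(defective|M2) = 0.28; P(defective|M3) = 0.172.
Prior × likelihood for each source: 0.44·0.041=0.01804, 0.11·0.28=0.03080, 0.45·0.172=0.07740. Summing gives P(defective) = 0.12624.
P(Machine 3 | defective) = 0.07740 / 0.12624 = 0.613.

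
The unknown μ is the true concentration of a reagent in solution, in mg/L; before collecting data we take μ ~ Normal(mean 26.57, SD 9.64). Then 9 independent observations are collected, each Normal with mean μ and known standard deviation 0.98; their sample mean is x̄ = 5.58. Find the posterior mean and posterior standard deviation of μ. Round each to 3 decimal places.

Posterior mean ≈ 5.604; posterior SD ≈ 0.326

With known σ, the Normal prior is conjugate. Weight on the data is w = (n/σ²)/(n/σ² + 1/τ₀²) = 9.37110/(9.37110+0.0107608) = 0.99885.
Posterior mean = w·x̄ + (1−w)·μ₀ = 0.99885·5.58 + 0.0011470·26.57 = 5.604. Posterior variance = 1/(9.37110+0.0107608) = 0.106589, so SD = 0.326.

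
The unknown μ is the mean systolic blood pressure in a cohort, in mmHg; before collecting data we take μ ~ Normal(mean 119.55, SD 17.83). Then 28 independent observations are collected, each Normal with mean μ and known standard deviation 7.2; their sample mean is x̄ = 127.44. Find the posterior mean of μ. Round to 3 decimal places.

With known σ, the Normal prior is conjugate. Weight on the data is w = (n/σ²)/(n/σ² + 1/τ₀²) = 0.540123/(0.540123+0.00314556) = 0.99421.
Posterior mean = w·x̄ + (1−w)·μ₀ = 0.99421·127.44 + 0.0057901·119.55 = 127.394.

Posterior mean ≈ 127.394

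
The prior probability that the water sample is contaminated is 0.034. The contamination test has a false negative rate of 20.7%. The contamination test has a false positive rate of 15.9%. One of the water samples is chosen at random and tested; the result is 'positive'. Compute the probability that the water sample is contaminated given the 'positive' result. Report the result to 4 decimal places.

P(H | E) ≈ 0.1493

Write H for 'the water sample is contaminated'. Prior odds H:¬H = 0.034/0.966 = 0.035197. For the 'positive' outcome, the likelihood ratio is 0.793/0.159 = 4.9874.
Posterior odds = 0.035197 × 4.9874 = 0.17554, so P(H|E) = 0.17554/(1+0.17554) = 0.1493.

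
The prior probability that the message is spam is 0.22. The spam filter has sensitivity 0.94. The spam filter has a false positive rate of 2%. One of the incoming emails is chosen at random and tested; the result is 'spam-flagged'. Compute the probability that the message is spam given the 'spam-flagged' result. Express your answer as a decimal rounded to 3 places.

P(H | E) ≈ 0.930

Write H for 'the message is spam'. Prior odds H:¬H = 0.22/0.78 = 0.28205. For the 'spam-flagged' outcome, the likelihood ratio is 0.94/0.02 = 47.000.
Posterior odds = 0.28205 × 47.000 = 13.256, so P(H|E) = 13.256/(1+13.256) = 0.930.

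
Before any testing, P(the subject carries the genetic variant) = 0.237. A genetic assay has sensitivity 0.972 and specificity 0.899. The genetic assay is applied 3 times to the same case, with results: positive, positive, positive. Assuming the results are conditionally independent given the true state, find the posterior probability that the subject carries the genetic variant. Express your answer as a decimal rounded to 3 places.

Posterior P(H) ≈ 0.996

With H the event that the subject carries the genetic variant, the joint likelihood of the observed sequence is P(data|H) = 0.972·0.972·0.972 = 0.91833 and P(data|¬H) = 0.101·0.101·0.101 = 0.0010303.
Bayes: P(H|data) = 0.237·0.91833 / (0.237·0.91833 + 0.763·0.0010303) = 0.21764/0.21843 = 0.9964.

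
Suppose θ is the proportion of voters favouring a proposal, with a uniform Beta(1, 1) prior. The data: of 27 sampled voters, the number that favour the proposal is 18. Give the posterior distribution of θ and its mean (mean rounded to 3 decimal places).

Observing 18 successes and 9 failures updates Beta(1, 1) by adding the success and failure counts to the two shape parameters: α = 1+18 = 19, β = 1+9 = 10.
Posterior mean = α/(α+β) = 19/29 = 0.655.

Posterior: Beta(19, 10); mean ≈ 0.655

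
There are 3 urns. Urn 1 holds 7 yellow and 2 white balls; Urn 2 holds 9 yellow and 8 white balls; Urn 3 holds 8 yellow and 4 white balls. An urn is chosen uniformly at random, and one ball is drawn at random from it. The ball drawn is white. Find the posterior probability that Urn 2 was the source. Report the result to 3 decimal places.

Posterior probability ≈ 0.459

Tabulate prior·likelihood by source: [1] prior 0.333333, lik 0.2222, product 0.07407; [2] prior 0.333333, lik 0.4706, product 0.1569; [3] prior 0.333333, lik 0.3333, product 0.1111.
Normalizing constant = 0.34205; the posterior for Urn 2 is its product over the sum, 0.1569/0.34205 = 0.459.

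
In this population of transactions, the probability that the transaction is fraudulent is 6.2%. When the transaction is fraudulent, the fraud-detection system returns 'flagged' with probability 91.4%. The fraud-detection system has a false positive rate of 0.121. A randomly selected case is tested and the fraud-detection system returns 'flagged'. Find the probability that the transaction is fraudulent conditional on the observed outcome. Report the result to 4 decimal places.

P(H | E) ≈ 0.3330

Let H be the event that the transaction is fraudulent. P(H) = 0.062, so P(¬H) = 0.938. With E the 'flagged' result, P(E|H) = 0.914 and P(E|¬H) = 0.121.
P(E) = 0.914·0.062 + 0.121·0.938 = 0.056668 + 0.11350 = 0.17017.
By Bayes' theorem, P(H|E) = 0.056668 / 0.17017 = 0.3330.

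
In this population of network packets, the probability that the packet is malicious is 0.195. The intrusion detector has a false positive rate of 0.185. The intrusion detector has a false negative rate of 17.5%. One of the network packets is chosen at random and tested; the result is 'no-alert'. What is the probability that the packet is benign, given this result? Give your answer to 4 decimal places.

P(¬H | E) ≈ 0.9506

Let H be the event that the packet is malicious. P(H) = 0.195, so P(¬H) = 0.805. With E the 'no-alert' result, P(E|H) = 0.175 and P(E|¬H) = 0.815.
P(E) = 0.175·0.195 + 0.815·0.805 = 0.034125 + 0.65607 = 0.69020.
By Bayes' theorem, P(H|E) = 0.034125 / 0.69020 = 0.0494. Hence P(¬H|E) = 1 − 0.0494 = 0.9506.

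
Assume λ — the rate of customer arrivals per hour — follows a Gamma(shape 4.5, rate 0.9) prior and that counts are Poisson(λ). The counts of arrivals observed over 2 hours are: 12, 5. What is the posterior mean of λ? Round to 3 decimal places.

Posterior mean ≈ 7.414

Total count ∑xᵢ = 17 over n = 2 hours.
Gamma is conjugate to the Poisson likelihood: posterior is Gamma(shape = 4.5+17 = 21.5, rate = 0.9+2 = 2.9).
E[λ | data] = 21.5/2.9 = 7.414.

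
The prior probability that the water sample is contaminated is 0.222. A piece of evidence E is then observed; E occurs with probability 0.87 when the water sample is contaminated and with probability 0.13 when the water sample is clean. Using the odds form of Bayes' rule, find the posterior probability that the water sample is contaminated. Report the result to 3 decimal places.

Prior odds = 0.222/(1−0.222) = 0.28535.
Likelihood ratio for E = 0.87/0.13 = 6.6923.
Posterior odds = prior odds × LR = 1.9096.
Posterior probability = odds/(1+odds) = 1.9096/2.9096 = 0.656.

Posterior probability ≈ 0.656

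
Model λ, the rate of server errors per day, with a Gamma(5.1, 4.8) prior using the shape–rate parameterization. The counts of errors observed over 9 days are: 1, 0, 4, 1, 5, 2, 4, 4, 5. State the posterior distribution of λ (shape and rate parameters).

The Poisson likelihood adds the total count to the shape and the number of exposure periods to the rate. Here ∑xᵢ = 26 and n = 9, so shape 5.1→31.1 and rate 4.8→13.8.

Posterior: Gamma(shape=31.1, rate=13.8)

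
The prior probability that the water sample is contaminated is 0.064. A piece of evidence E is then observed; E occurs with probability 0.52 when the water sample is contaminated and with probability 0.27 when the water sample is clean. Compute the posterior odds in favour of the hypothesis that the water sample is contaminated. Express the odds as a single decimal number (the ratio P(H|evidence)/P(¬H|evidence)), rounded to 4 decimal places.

Posterior odds ≈ 0.1317

Prior odds = 0.064/(1−0.064) = 0.068376.
Likelihood ratio for E = 0.52/0.27 = 1.9259.
Posterior odds = prior odds × LR = 0.13169.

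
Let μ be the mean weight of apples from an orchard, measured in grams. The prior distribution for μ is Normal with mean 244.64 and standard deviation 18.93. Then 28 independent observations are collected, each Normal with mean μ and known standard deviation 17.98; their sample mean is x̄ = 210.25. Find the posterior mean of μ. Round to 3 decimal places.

Prior precision 1/τ₀² = 1/18.93² = 0.00279061; data precision n/σ² = 28/17.98² = 0.0866121.
Posterior precision = 0.00279061 + 0.0866121 = 0.0894027.
Posterior mean = (0.00279061·244.64 + 0.0866121·210.25) / 0.0894027 = 211.323.

Posterior mean ≈ 211.323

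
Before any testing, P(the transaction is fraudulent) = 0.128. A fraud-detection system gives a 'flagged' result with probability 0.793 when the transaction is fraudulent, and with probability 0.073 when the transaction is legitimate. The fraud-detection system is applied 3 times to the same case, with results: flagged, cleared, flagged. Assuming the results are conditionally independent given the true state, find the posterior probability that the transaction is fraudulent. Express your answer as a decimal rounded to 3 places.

Posterior P(H) ≈ 0.795

Let H be the event that the transaction is fraudulent; start with P(H) = 0.128. P('flagged'|H) = 0.793, P('flagged'|¬H) = 0.073.
Update on result 1 ('flagged'): P(H) ← 0.793·0.1280 / (0.793·0.1280 + 0.073·0.8720) = 0.10150/0.16516 = 0.6146.
Update on result 2 ('cleared'): P(H) ← 0.207·0.6146 / (0.207·0.6146 + 0.927·0.3854) = 0.12722/0.48450 = 0.2626.
Update on result 3 ('flagged'): P(H) ← 0.793·0.2626 / (0.793·0.2626 + 0.073·0.7374) = 0.20822/0.26205 = 0.7946.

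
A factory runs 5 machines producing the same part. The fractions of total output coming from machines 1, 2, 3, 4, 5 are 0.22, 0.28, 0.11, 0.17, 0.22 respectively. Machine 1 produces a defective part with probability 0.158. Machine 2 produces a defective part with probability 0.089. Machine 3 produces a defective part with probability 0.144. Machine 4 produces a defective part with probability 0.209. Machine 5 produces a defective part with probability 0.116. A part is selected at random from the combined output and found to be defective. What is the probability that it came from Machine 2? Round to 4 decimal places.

P(defective|M1) = 0.158; P(defective|M2) = 0.089; P(defective|M3) = 0.144; P(defective|M4) = 0.209; P(defective|M5) = 0.116.
Prior × likelihood for each source: 0.22·0.158=0.03476, 0.28·0.089=0.02492, 0.11·0.144=0.01584, 0.17·0.209=0.03553, 0.22·0.116=0.02552. Summing gives P(defective) = 0.13657.
P(Machine 2 | defective) = 0.02492 / 0.13657 = 0.1825.

Posterior probability ≈ 0.1825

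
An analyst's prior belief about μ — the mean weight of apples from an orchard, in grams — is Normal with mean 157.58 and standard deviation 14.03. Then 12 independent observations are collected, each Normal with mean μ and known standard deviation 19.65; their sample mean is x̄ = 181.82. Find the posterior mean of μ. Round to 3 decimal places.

Posterior mean ≈ 178.414

Prior precision 1/τ₀² = 1/14.03² = 0.00508025; data precision n/σ² = 12/19.65² = 0.0310782.
Posterior precision = 0.00508025 + 0.0310782 = 0.0361585.
Posterior mean = (0.00508025·157.58 + 0.0310782·181.82) / 0.0361585 = 178.414.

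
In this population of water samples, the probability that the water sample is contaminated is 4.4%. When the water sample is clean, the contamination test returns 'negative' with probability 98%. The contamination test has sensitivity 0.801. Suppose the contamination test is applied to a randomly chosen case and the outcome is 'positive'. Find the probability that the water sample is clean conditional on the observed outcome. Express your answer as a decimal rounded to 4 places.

Write H for 'the water sample is contaminated'. Prior odds H:¬H = 0.044/0.956 = 0.046025. For the 'positive' outcome, the likelihood ratio is 0.801/0.02 = 40.050.
Posterior odds = 0.046025 × 40.050 = 1.8433, so P(H|E) = 1.8433/(1+1.8433) = 0.6483. Then P(¬H|E) = 1 − 0.6483 = 0.3517.

P(¬H | E) ≈ 0.3517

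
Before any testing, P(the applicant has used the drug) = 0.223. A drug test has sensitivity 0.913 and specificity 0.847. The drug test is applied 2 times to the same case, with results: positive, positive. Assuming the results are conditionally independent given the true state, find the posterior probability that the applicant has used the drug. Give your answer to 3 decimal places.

Let H be the event that the applicant has used the drug; start with P(H) = 0.223. P('positive'|H) = 0.913, P('positive'|¬H) = 0.153.
Update on result 1 ('positive'): P(H) ← 0.913·0.2230 / (0.913·0.2230 + 0.153·0.7770) = 0.20360/0.32248 = 0.6314.
Update on result 2 ('positive'): P(H) ← 0.913·0.6314 / (0.913·0.6314 + 0.153·0.3686) = 0.57643/0.63283 = 0.9109.

Posterior P(H) ≈ 0.911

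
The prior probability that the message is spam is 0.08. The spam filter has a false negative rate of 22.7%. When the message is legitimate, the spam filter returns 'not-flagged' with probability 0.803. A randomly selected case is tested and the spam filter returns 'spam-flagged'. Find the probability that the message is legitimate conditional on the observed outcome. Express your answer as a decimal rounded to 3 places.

Write H for 'the message is spam'. Prior odds H:¬H = 0.08/0.92 = 0.086957. For the 'spam-flagged' outcome, the likelihood ratio is 0.773/0.197 = 3.9239.
Posterior odds = 0.086957 × 3.9239 = 0.34121, so P(H|E) = 0.34121/(1+0.34121) = 0.254. Then P(¬H|E) = 1 − 0.254 = 0.746.

P(¬H | E) ≈ 0.746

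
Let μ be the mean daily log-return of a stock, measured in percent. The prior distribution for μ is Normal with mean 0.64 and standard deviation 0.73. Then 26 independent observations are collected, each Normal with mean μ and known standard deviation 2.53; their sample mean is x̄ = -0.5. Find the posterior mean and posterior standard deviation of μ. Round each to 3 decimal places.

Posterior mean ≈ -0.140; posterior SD ≈ 0.410

With known σ, the Normal prior is conjugate. Weight on the data is w = (n/σ²)/(n/σ² + 1/τ₀²) = 4.06193/(4.06193+1.87652) = 0.68400.
Posterior mean = w·x̄ + (1−w)·μ₀ = 0.68400·-0.5 + 0.31600·0.64 = -0.140. Posterior variance = 1/(4.06193+1.87652) = 0.168394, so SD = 0.410.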